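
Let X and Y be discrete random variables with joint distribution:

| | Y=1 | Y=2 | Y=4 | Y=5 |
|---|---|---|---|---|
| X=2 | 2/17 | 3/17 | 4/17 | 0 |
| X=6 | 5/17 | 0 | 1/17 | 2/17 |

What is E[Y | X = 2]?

P(X = 2) = 9/17.
Σ Y·P over the event = 1·(2/17) + 2·(3/17) + 4·(4/17) = 24/17.
E[Y | X = 2] = (24/17) / (9/17) = 8/3.

8/3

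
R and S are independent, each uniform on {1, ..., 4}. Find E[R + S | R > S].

5

Outcomes with R > S: (2,1), (3,1), (3,2), (4,1), (4,2), (4,3), each with probability 1/16.
E[R + S | R > S] = (3 + 4 + 5 + 5 + 6 + 7) / 6 = 5.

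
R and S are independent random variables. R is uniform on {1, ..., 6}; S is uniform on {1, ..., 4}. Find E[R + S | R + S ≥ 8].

26/3

Outcomes with R + S ≥ 8: (4,4), (5,3), (5,4), (6,2), (6,3), (6,4), each with probability 1/24.
E[R + S | R + S ≥ 8] = (8 + 8 + 9 + 8 + 9 + 10) / 6 = 26/3.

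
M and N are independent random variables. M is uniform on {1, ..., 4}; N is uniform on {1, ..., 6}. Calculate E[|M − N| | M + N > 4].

19/9

P(M + N > 4) = 3/4.
Summing |M−N|·P(x,y) over outcomes with M + N > 4 gives 19/12.
E[|M − N| | M + N > 4] = (19/12) / (3/4) = 19/9.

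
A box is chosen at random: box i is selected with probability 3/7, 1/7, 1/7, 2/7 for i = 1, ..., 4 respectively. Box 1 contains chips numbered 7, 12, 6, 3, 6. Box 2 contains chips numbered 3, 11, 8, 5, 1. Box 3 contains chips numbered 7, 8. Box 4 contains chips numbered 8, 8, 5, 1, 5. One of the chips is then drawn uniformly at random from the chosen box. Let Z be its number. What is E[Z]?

E[Z | box 1] = (7+12+6+3+6)/5 = 34/5.
E[Z | box 2] = (3+11+8+5+1)/5 = 28/5.
E[Z | box 3] = (7+8)/2 = 15/2.
E[Z | box 4] = (8+8+5+1+5)/5 = 27/5.
By the law of total expectation,
E[Z] = (3/7)·(34/5) + (1/7)·(28/5) + (1/7)·(15/2) + (2/7)·(27/5) = 443/70.

443/70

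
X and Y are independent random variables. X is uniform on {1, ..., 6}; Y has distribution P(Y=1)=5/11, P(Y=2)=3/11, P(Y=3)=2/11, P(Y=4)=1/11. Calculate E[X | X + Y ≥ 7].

P(X + Y ≥ 7) = 7/22.
Summing X·P(x,y) over outcomes with X + Y ≥ 7 gives 37/22.
E[X | X + Y ≥ 7] = (37/22) / (7/22) = 37/7.

37/7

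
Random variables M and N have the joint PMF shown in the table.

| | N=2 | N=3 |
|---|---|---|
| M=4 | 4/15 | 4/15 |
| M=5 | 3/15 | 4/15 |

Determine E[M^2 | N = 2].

P(N = 2) = 7/15.
Σ M^2·P over the event = 16·(4/15) + 25·(3/15) = 139/15.
E[M^2 | N = 2] = (139/15) / (7/15) = 139/7.

139/7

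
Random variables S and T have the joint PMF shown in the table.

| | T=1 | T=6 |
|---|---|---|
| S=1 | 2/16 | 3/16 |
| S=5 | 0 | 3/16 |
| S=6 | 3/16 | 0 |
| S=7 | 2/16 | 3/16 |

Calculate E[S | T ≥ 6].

P(T ≥ 6) = 9/16.
Σ S·P over the event = 1·(3/16) + 5·(3/16) + 7·(3/16) = 39/16.
E[S | T ≥ 6] = (39/16) / (9/16) = 13/3.

13/3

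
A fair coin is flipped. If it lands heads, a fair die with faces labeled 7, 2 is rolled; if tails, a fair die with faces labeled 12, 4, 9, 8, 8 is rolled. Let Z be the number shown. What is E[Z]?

E[Z | heads] = (7+2)/2 = 9/2.
E[Z | tails] = (12+4+9+8+8)/5 = 41/5.
E[Z] = (1/2)·(9/2) + (1/2)·(41/5) = 127/20.

127/20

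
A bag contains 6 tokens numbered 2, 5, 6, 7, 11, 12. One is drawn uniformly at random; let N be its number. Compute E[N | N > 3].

P(N > 3) = 5/6.
Σ over the event: 5·1/6 + 6·1/6 + 7·1/6 + 11·1/6 + 12·1/6 = 41/6.
E[N | N > 3] = (41/6) / (5/6) = 41/5.

41/5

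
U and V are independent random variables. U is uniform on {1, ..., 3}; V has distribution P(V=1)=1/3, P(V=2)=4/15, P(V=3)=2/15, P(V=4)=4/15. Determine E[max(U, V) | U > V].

P(U > V) = 14/45.
Summing max(U,V)·P(x,y) over outcomes with U > V gives 37/45.
E[max(U, V) | U > V] = (37/45) / (14/45) = 37/14.

37/14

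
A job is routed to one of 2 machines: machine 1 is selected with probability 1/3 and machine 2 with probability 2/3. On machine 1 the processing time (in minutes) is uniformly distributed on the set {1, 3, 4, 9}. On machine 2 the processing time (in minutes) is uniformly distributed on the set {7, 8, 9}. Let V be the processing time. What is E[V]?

E[V | machine 1] = (1+3+4+9)/4 = 17/4.
E[V | machine 2] = (7+8+9)/3 = 8.
E[V] = (1/3)·(17/4) + (2/3)·(8) = 27/4.

27/4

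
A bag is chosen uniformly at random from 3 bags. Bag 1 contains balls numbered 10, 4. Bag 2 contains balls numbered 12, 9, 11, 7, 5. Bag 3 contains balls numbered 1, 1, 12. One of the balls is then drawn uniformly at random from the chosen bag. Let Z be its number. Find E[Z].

E[Z | bag 1] = (10+4)/2 = 7.
E[Z | bag 2] = (12+9+11+7+5)/5 = 44/5.
E[Z | bag 3] = (1+1+12)/3 = 14/3.
E[Z] = (1/3)·(7) + (1/3)·(44/5) + (1/3)·(14/3) = 307/45.

307/45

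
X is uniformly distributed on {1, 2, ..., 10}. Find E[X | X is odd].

Given X is odd, X is equally likely to be any of {1, 3, 5, 7, 9}.
E[X | X is odd] = (1 + 3 + 5 + 7 + 9) / 5 = 5.

5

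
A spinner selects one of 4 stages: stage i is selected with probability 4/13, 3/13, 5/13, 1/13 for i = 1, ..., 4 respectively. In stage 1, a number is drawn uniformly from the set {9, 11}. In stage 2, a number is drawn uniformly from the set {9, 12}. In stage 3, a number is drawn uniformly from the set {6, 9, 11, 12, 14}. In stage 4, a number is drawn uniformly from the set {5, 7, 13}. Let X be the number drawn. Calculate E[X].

791/78

E[X | stage 1] = (9+11)/2 = 10.
E[X | stage 2] = (9+12)/2 = 21/2.
E[X | stage 3] = (6+9+11+12+14)/5 = 52/5.
E[X | stage 4] = (5+7+13)/3 = 25/3.
E[X] = (4/13)·(10) + (3/13)·(21/2) + (5/13)·(52/5) + (1/13)·(25/3) = 791/78.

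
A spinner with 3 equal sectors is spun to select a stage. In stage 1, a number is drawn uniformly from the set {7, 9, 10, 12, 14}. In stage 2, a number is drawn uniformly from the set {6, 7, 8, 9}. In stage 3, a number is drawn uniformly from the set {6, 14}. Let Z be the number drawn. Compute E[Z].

93/10

E[Z | stage 1] = (7+9+10+12+14)/5 = 52/5.
E[Z | stage 2] = (6+7+8+9)/4 = 15/2.
E[Z | stage 3] = (6+14)/2 = 10.
By the law of total expectation,
E[Z] = (1/3)·(52/5) + (1/3)·(15/2) + (1/3)·(10) = 93/10.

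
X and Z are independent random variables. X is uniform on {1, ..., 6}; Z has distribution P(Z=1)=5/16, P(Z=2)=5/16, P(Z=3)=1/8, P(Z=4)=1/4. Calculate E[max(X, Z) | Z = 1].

7/2

P(Z = 1) = 5/16.
Summing max(X,Z)·P(x,y) over outcomes with Z = 1 gives 35/32.
E[max(X, Z) | Z = 1] = (35/32) / (5/16) = 7/2.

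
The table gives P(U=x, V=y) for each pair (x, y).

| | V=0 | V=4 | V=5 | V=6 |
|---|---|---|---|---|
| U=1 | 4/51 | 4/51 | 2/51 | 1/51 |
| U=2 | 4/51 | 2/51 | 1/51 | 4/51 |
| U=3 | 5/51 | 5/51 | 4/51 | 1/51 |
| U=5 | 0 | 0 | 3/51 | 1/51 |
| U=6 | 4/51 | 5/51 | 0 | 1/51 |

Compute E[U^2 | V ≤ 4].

446/33

P(V ≤ 4) = 11/17.
Summing U^2·P(U=x,V=y) over the conditioning event gives 446/51.
E[U^2 | V ≤ 4] = (446/51) / (11/17) = 446/33.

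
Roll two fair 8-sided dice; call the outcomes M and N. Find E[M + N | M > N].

9

P(M > N) = 7/16.
Summing (M+N)·P(x,y) over outcomes with M > N gives 63/16.
E[M + N | M > N] = (63/16) / (7/16) = 9.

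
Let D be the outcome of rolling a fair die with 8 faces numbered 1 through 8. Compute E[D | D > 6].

15/2

Given D > 6, D is equally likely to be any of {7, 8}.
E[D | D > 6] = (7 + 8) / 2 = 15/2.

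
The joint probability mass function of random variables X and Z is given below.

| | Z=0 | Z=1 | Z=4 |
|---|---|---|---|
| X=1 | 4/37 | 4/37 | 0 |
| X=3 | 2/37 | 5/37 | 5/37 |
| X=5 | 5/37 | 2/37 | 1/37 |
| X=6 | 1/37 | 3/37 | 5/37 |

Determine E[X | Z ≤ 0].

P(Z ≤ 0) = 12/37.
Summing X·P(X=x,Z=y) over the conditioning event gives 41/37.
E[X | Z ≤ 0] = (41/37) / (12/37) = 41/12.

41/12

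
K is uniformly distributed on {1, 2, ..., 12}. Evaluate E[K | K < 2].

1

Given K < 2, K is equally likely to be any of {1}.
E[K | K < 2] = (1) / 1 = 1.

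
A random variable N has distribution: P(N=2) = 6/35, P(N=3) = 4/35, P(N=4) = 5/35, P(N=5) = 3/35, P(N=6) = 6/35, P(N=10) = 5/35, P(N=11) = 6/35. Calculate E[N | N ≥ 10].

P(N ≥ 10) = 11/35.
Σ over the event: 10·1/7 + 11·6/35 = 116/35.
E[N | N ≥ 10] = (116/35) / (11/35) = 116/11.

116/11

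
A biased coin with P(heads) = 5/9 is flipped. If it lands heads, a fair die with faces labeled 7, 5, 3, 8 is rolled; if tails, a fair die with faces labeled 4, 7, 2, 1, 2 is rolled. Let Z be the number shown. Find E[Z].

277/60

E[Z | heads] = (7+5+3+8)/4 = 23/4.
E[Z | tails] = (4+7+2+1+2)/5 = 16/5.
E[Z] = (5/9)·(23/4) + (4/9)·(16/5) = 277/60.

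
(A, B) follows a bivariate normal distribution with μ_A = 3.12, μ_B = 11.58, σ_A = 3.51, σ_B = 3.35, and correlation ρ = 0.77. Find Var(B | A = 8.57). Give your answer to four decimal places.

The conditional variance in a bivariate normal is σ_B²(1 − ρ²), independent of x.
Var(B | A=8.57) = (3.35)²·(1 − (0.77)²) = 11.2225·0.4071 = 4.5687.

4.5687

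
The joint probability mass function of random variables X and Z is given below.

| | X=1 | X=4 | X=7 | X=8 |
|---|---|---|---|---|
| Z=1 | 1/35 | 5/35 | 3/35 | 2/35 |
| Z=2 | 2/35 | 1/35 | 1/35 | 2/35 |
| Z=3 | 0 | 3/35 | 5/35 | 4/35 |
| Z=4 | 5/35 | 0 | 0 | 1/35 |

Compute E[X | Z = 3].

P(Z = 3) = 12/35.
Σ X·P over the event = 4·(3/35) + 7·(5/35) + 8·(4/35) = 79/35.
E[X | Z = 3] = (79/35) / (12/35) = 79/12.

79/12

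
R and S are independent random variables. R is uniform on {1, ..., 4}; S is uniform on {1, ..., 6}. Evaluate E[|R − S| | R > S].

Outcomes with R > S: (2,1), (3,1), (3,2), (4,1), (4,2), (4,3), each with probability 1/24.
E[|R − S| | R > S] = (1 + 2 + 1 + 3 + 2 + 1) / 6 = 5/3.

5/3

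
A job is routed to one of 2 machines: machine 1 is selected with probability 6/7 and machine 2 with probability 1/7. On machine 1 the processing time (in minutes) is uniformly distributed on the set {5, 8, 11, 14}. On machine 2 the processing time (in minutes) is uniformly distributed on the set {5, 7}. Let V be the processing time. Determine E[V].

E[V | machine 1] = (5+8+11+14)/4 = 19/2.
E[V | machine 2] = (5+7)/2 = 6.
By the law of total expectation,
E[V] = (6/7)·(19/2) + (1/7)·(6) = 9.

9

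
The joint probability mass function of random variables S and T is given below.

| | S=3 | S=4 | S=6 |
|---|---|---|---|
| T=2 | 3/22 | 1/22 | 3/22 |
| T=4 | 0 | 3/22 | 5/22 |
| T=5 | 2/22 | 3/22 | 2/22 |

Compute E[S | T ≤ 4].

73/15

P(T ≤ 4) = 15/22.
Σ S·P over the event = 3·(3/22) + 4·(1/22) + 4·(3/22) + 6·(3/22) + 6·(5/22) = 73/22.
E[S | T ≤ 4] = (73/22) / (15/22) = 73/15.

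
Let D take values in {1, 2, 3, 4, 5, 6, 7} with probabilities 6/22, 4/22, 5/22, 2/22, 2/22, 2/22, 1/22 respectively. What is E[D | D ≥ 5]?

P(D ≥ 5) = 5/22.
Σ over the event: 5·1/11 + 6·1/11 + 7·1/22 = 29/22.
E[D | D ≥ 5] = (29/22) / (5/22) = 29/5.

29/5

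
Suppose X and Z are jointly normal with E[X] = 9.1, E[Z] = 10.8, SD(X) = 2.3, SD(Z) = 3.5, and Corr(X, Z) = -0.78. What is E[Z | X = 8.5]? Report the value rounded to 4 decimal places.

11.5122

For a bivariate normal, E[Z | X=x] = μ_Z + ρ·(σ_Z/σ_X)·(x − μ_X).
E[Z | X=8.5] = 10.8 + (-0.78)·(3.5/2.3)·(8.5 − (9.1)) = 10.8 + (-1.187)·(-0.6) = 11.5122.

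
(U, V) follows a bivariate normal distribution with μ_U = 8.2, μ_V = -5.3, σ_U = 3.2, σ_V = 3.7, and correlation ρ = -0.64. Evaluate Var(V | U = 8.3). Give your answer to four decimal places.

For a bivariate normal, Var(V | U=x) = σ_V²(1 − ρ²).
Var(V | U=8.3) = (3.7)²·(1 − (-0.64)²) = 13.69·0.5904 = 8.0826.

8.0826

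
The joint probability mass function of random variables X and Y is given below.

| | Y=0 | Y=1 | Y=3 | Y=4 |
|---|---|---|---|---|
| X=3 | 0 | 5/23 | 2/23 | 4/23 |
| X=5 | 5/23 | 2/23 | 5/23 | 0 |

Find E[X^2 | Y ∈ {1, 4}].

P(Y ∈ {1, 4}) = 11/23.
Σ X^2·P over the event = 9·(5/23) + 9·(4/23) + 25·(2/23) = 131/23.
E[X^2 | Y ∈ {1, 4}] = (131/23) / (11/23) = 131/11.

131/11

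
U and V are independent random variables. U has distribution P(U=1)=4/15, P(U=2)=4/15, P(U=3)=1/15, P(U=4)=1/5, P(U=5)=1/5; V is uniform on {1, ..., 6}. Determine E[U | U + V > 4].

221/69

P(U + V > 4) = 23/30.
Summing U·P(x,y) over outcomes with U + V > 4 gives 221/90.
E[U | U + V > 4] = (221/90) / (23/30) = 221/69.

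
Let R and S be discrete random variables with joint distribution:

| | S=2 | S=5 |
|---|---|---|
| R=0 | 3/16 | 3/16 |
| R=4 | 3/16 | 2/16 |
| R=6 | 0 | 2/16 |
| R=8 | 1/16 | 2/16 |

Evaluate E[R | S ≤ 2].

P(S ≤ 2) = 7/16.
Σ R·P over the event = 0·(3/16) + 4·(3/16) + 8·(1/16) = 5/4.
E[R | S ≤ 2] = (5/4) / (7/16) = 20/7.

20/7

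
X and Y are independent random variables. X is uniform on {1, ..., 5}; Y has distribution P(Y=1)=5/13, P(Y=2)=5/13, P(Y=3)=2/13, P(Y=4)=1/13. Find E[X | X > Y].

153/40

P(X > Y) = 8/13.
Summing X·P(x,y) over outcomes with X > Y gives 153/65.
E[X | X > Y] = (153/65) / (8/13) = 153/40.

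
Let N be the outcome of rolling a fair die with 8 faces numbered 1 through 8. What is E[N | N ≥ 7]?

15/2

Given N ≥ 7, N is equally likely to be any of {7, 8}.
E[N | N ≥ 7] = (7 + 8) / 2 = 15/2.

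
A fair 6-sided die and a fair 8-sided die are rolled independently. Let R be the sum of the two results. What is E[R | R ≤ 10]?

P(R ≤ 10) = 19/24.
E[R | R ≤ 10] = (11/2) / (19/24) = 132/19.

132/19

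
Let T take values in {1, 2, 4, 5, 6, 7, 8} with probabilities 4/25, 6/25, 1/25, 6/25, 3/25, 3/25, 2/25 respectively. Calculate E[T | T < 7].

P(T < 7) = 4/5.
Σ over the event: 1·4/25 + 2·6/25 + 4·1/25 + 5·6/25 + 6·3/25 = 68/25.
E[T | T < 7] = (68/25) / (4/5) = 17/5.

17/5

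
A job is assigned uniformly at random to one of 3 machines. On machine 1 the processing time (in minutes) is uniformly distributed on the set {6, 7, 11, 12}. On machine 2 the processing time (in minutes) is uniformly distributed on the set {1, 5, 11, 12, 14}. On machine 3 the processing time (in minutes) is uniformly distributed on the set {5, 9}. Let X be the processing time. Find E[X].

E[X | machine 1] = (6+7+11+12)/4 = 9.
E[X | machine 2] = (1+5+11+12+14)/5 = 43/5.
E[X | machine 3] = (5+9)/2 = 7.
E[X] = (1/3)·(9) + (1/3)·(43/5) + (1/3)·(7) = 41/5.

41/5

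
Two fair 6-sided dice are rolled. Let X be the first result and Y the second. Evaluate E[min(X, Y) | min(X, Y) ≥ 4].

41/9

Outcomes with min(X, Y) ≥ 4: (4,4), (4,5), (4,6), (5,4), (5,5), (5,6), (6,4), (6,5), (6,6), each with probability 1/36.
E[min(X, Y) | min(X, Y) ≥ 4] = (4 + 4 + 4 + 4 + 5 + 5 + 4 + 5 + 6) / 9 = 41/9.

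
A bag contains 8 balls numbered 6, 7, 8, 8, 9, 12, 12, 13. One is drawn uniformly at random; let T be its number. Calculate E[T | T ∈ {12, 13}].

37/3

P(T ∈ {12, 13}) = 3/8.
Σ over the event: 12·1/4 + 13·1/8 = 37/8.
E[T | T ∈ {12, 13}] = (37/8) / (3/8) = 37/3.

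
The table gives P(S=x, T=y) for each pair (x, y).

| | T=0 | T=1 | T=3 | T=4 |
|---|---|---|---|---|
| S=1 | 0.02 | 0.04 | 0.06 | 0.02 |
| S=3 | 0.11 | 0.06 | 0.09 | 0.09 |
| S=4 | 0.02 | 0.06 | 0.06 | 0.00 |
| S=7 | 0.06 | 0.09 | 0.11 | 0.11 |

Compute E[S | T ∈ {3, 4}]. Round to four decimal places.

P(T ∈ {3, 4}) = 0.54.
Σ S·P over the event = 1·(0.06) + 1·(0.02) + 3·(0.09) + 3·(0.09) + 4·(0.06) + 7·(0.11) + 7·(0.11) = 2.40.
E[S | T ∈ {3, 4}] = (2.40) / (0.54) = 4.4444.

4.4444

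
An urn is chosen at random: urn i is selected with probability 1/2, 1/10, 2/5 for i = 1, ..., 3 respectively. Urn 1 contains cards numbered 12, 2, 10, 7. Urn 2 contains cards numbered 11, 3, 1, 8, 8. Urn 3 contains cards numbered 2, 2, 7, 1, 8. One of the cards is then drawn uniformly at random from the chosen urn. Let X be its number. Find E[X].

1219/200

E[X | urn 1] = (12+2+10+7)/4 = 31/4.
E[X | urn 2] = (11+3+1+8+8)/5 = 31/5.
E[X | urn 3] = (2+2+7+1+8)/5 = 4.
E[X] = (1/2)·(31/4) + (1/10)·(31/5) + (2/5)·(4) = 1219/200.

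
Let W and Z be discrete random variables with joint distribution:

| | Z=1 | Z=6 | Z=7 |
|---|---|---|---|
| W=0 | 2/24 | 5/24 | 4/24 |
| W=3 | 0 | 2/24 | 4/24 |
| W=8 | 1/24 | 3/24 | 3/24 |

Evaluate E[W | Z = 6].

P(Z = 6) = 5/12.
Σ W·P over the event = 0·(5/24) + 3·(2/24) + 8·(3/24) = 5/4.
E[W | Z = 6] = (5/4) / (5/12) = 3.

3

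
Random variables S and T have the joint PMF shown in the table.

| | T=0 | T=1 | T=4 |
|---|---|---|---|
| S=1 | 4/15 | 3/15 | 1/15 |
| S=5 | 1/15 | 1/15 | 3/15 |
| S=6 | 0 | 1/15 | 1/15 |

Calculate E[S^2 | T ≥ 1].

88/5

P(T ≥ 1) = 2/3.
Summing S^2·P(S=x,T=y) over the conditioning event gives 176/15.
E[S^2 | T ≥ 1] = (176/15) / (2/3) = 88/5.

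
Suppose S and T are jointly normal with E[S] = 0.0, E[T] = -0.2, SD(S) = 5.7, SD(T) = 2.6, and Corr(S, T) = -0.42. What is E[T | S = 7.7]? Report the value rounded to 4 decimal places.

-1.6752

E[T | S=x] = μ_T + ρ(σ_T/σ_S)(x − μ_S) for jointly normal variables.
E[T | S=7.7] = -0.2 + (-0.42)·(2.6/5.7)·(7.7 − (0.0)) = -0.2 + (-0.19158)·(7.7) = -1.6752.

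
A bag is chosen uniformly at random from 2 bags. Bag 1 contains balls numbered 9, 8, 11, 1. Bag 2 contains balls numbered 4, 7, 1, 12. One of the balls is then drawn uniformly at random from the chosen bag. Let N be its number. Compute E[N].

53/8

E[N | bag 1] = (9+8+11+1)/4 = 29/4.
E[N | bag 2] = (4+7+1+12)/4 = 6.
By the law of total expectation,
E[N] = (1/2)·(29/4) + (1/2)·(6) = 53/8.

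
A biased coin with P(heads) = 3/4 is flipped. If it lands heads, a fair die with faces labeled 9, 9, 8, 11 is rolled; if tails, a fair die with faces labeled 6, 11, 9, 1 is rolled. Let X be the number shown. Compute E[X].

69/8

E[X | heads] = (9+9+8+11)/4 = 37/4.
E[X | tails] = (6+11+9+1)/4 = 27/4.
By the law of total expectation,
E[X] = (3/4)·(37/4) + (1/4)·(27/4) = 69/8.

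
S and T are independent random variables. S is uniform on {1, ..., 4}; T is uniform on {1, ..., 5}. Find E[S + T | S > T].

Outcomes with S > T: (2,1), (3,1), (3,2), (4,1), (4,2), (4,3), each with probability 1/20.
E[S + T | S > T] = (3 + 4 + 5 + 5 + 6 + 7) / 6 = 5.

5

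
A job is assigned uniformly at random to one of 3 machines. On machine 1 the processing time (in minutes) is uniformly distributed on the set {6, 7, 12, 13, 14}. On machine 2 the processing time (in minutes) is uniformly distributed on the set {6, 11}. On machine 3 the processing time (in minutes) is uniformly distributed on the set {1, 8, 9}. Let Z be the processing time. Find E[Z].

E[Z | machine 1] = (6+7+12+13+14)/5 = 52/5.
E[Z | machine 2] = (6+11)/2 = 17/2.
E[Z | machine 3] = (1+8+9)/3 = 6.
E[Z] = (1/3)·(52/5) + (1/3)·(17/2) + (1/3)·(6) = 83/10.

83/10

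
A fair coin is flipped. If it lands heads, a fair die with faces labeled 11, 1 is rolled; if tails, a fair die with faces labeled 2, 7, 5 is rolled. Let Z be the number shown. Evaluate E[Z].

16/3

E[Z | heads] = (11+1)/2 = 6.
E[Z | tails] = (2+7+5)/3 = 14/3.
By the law of total expectation,
E[Z] = (1/2)·(6) + (1/2)·(14/3) = 16/3.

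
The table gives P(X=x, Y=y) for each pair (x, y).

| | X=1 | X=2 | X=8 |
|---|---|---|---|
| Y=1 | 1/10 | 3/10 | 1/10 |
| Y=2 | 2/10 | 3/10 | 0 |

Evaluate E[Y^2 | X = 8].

P(X = 8) = 1/10.
Σ Y^2·P over the event = 1·(1/10) = 1/10.
E[Y^2 | X = 8] = (1/10) / (1/10) = 1.

1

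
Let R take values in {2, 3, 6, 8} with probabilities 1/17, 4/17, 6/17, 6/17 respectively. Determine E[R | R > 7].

P(R > 7) = 6/17.
Σ over the event: 8·6/17 = 48/17.
E[R | R > 7] = (48/17) / (6/17) = 8.

8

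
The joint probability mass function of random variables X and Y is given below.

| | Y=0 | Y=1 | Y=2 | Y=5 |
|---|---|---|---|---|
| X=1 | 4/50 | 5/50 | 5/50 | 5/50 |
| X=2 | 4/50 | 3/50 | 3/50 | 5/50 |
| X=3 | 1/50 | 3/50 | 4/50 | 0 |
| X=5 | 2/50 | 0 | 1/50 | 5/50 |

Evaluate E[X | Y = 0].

P(Y = 0) = 11/50.
Σ X·P over the event = 1·(4/50) + 2·(4/50) + 3·(1/50) + 5·(2/50) = 1/2.
E[X | Y = 0] = (1/2) / (11/50) = 25/11.

25/11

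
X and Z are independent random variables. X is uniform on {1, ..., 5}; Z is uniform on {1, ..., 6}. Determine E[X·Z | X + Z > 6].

P(X + Z > 6) = 1/2.
Summing XZ·P(x,y) over outcomes with X + Z > 6 gives 49/6.
E[X·Z | X + Z > 6] = (49/6) / (1/2) = 49/3.

49/3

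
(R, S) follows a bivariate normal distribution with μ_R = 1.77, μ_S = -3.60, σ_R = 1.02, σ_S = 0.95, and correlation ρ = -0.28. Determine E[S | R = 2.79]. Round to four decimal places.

-3.8660

For a bivariate normal, E[S | R=x] = μ_S + ρ·(σ_S/σ_R)·(x − μ_R).
E[S | R=2.79] = -3.60 + (-0.28)·(0.95/1.02)·(2.79 − (1.77)) = -3.60 + (-0.26078)·(1.02) = -3.8660.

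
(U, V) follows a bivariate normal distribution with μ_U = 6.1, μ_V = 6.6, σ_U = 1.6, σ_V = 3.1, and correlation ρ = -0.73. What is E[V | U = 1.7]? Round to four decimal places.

E[V | U=x] = μ_V + ρ(σ_V/σ_U)(x − μ_U) for jointly normal variables.
E[V | U=1.7] = 6.6 + (-0.73)·(3.1/1.6)·(1.7 − (6.1)) = 6.6 + (-1.414375)·(-4.4) = 12.8233.

12.8233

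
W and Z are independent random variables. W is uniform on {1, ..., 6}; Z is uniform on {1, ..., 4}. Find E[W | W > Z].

32/7

P(W > Z) = 7/12.
Summing W·P(x,y) over outcomes with W > Z gives 8/3.
E[W | W > Z] = (8/3) / (7/12) = 32/7.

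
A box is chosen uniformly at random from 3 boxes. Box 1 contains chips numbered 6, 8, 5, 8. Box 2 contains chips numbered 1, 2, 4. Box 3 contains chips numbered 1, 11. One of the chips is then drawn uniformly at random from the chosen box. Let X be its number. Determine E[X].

E[X | box 1] = (6+8+5+8)/4 = 27/4.
E[X | box 2] = (1+2+4)/3 = 7/3.
E[X | box 3] = (1+11)/2 = 6.
E[X] = (1/3)·(27/4) + (1/3)·(7/3) + (1/3)·(6) = 181/36.

181/36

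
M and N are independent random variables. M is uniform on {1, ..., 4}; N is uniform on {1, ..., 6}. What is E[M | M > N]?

10/3

Outcomes with M > N: (2,1), (3,1), (3,2), (4,1), (4,2), (4,3), each with probability 1/24.
E[M | M > N] = (2 + 3 + 3 + 4 + 4 + 4) / 6 = 10/3.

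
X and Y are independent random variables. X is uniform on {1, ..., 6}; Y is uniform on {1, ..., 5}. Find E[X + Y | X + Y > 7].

9

Outcomes with X + Y > 7: (3,5), (4,4), (4,5), (5,3), (5,4), (5,5), (6,2), (6,3), (6,4), (6,5), each with probability 1/30.
E[X + Y | X + Y > 7] = (8 + 8 + 9 + 8 + 9 + 10 + 8 + 9 + 10 + 11) / 10 = 9.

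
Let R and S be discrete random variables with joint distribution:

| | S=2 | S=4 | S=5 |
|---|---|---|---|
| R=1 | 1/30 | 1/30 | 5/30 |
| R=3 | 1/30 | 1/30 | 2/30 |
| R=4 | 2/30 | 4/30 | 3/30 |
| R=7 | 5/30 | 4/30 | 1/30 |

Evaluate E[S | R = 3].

4

P(R = 3) = 2/15.
Σ S·P over the event = 2·(1/30) + 4·(1/30) + 5·(2/30) = 8/15.
E[S | R = 3] = (8/15) / (2/15) = 4.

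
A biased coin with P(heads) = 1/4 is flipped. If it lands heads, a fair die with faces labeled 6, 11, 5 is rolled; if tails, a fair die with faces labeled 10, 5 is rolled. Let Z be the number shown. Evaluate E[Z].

179/24

E[Z | heads] = (6+11+5)/3 = 22/3.
E[Z | tails] = (10+5)/2 = 15/2.
E[Z] = (1/4)·(22/3) + (3/4)·(15/2) = 179/24.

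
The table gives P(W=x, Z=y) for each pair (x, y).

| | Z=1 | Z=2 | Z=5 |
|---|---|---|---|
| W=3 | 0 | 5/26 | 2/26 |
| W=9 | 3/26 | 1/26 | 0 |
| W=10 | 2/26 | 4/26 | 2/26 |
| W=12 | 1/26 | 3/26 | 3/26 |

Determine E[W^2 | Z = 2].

P(Z = 2) = 1/2.
Σ W^2·P over the event = 9·(5/26) + 81·(1/26) + 100·(4/26) + 144·(3/26) = 479/13.
E[W^2 | Z = 2] = (479/13) / (1/2) = 958/13.

958/13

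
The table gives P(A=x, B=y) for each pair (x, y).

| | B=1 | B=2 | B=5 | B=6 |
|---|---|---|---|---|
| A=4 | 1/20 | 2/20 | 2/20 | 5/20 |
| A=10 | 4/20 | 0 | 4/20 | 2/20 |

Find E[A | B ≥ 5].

P(B ≥ 5) = 13/20.
Σ A·P over the event = 4·(2/20) + 4·(5/20) + 10·(4/20) + 10·(2/20) = 22/5.
E[A | B ≥ 5] = (22/5) / (13/20) = 88/13.

88/13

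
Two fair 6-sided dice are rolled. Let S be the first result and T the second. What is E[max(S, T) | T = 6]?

Outcomes with T = 6: (1,6), (2,6), (3,6), (4,6), (5,6), (6,6), each with probability 1/36.
E[max(S, T) | T = 6] = (6 + 6 + 6 + 6 + 6 + 6) / 6 = 6.

6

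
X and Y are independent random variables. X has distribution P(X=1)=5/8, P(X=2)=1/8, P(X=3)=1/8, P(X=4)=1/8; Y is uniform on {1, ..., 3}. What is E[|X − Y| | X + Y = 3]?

1

P(X + Y = 3) = 1/4.
Summing |X−Y|·P(x,y) over outcomes with X + Y = 3 gives 1/4.
E[|X − Y| | X + Y = 3] = (1/4) / (1/4) = 1.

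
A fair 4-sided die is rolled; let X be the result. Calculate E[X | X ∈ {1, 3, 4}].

8/3

P(X ∈ {1, 3, 4}) = 3/4.
Σ over the event: 1·1/4 + 3·1/4 + 4·1/4 = 2.
E[X | X ∈ {1, 3, 4}] = (2) / (3/4) = 8/3.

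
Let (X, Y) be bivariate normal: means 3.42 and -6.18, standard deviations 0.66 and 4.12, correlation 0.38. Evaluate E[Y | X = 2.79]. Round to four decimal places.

For a bivariate normal, E[Y | X=x] = μ_Y + ρ·(σ_Y/σ_X)·(x − μ_X).
E[Y | X=2.79] = -6.18 + (0.38)·(4.12/0.66)·(2.79 − (3.42)) = -6.18 + (2.3721)·(-0.63) = -7.6744.

-7.6744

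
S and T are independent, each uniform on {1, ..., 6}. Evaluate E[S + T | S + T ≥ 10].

32/3

Outcomes with S + T ≥ 10: (4,6), (5,5), (5,6), (6,4), (6,5), (6,6), each with probability 1/36.
E[S + T | S + T ≥ 10] = (10 + 10 + 11 + 10 + 11 + 12) / 6 = 32/3.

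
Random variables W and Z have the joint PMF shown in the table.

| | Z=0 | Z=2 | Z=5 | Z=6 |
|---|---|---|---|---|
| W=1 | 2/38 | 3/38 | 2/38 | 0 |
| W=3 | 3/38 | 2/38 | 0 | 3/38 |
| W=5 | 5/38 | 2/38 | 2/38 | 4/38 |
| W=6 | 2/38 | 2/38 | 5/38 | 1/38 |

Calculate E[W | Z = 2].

31/9

P(Z = 2) = 9/38.
Σ W·P over the event = 1·(3/38) + 3·(2/38) + 5·(2/38) + 6·(2/38) = 31/38.
E[W | Z = 2] = (31/38) / (9/38) = 31/9.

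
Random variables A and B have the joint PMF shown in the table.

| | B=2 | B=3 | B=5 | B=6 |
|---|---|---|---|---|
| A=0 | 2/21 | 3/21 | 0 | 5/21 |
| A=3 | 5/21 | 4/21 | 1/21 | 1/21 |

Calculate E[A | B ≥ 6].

1/2

P(B ≥ 6) = 2/7.
Σ A·P over the event = 0·(5/21) + 3·(1/21) = 1/7.
E[A | B ≥ 6] = (1/7) / (2/7) = 1/2.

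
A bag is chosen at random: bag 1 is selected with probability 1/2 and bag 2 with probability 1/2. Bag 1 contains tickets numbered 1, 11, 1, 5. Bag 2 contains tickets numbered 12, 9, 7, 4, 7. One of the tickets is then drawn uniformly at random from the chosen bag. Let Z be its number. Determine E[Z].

E[Z | bag 1] = (1+11+1+5)/4 = 9/2.
E[Z | bag 2] = (12+9+7+4+7)/5 = 39/5.
By the law of total expectation,
E[Z] = (1/2)·(9/2) + (1/2)·(39/5) = 123/20.

123/20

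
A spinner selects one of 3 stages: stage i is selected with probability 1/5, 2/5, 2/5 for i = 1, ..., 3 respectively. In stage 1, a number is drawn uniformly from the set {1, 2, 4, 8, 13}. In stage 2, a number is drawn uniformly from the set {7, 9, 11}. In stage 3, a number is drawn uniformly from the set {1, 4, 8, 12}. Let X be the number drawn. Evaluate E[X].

361/50

E[X | stage 1] = (1+2+4+8+13)/5 = 28/5.
E[X | stage 2] = (7+9+11)/3 = 9.
E[X | stage 3] = (1+4+8+12)/4 = 25/4.
E[X] = (1/5)·(28/5) + (2/5)·(9) + (2/5)·(25/4) = 361/50.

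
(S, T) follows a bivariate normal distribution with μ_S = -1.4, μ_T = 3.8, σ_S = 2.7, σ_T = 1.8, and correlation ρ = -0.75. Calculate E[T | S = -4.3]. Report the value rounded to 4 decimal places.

E[T | S=x] = μ_T + ρ(σ_T/σ_S)(x − μ_S) for jointly normal variables.
E[T | S=-4.3] = 3.8 + (-0.75)·(1.8/2.7)·(-4.3 − (-1.4)) = 3.8 + (-0.5)·(-2.9) = 5.2500.

5.2500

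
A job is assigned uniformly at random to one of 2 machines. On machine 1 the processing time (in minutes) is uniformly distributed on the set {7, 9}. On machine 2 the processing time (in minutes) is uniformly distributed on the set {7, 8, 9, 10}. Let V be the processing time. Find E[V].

E[V | machine 1] = (7+9)/2 = 8.
E[V | machine 2] = (7+8+9+10)/4 = 17/2.
By the law of total expectation,
E[V] = (1/2)·(8) + (1/2)·(17/2) = 33/4.

33/4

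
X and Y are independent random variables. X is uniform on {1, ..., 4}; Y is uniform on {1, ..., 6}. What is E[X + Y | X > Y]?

P(X > Y) = 1/4.
Summing (X+Y)·P(x,y) over outcomes with X > Y gives 5/4.
E[X + Y | X > Y] = (5/4) / (1/4) = 5.

5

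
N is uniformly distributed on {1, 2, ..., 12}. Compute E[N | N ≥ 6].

Given N ≥ 6, N is equally likely to be any of {6, 7, 8, 9, 10, 11, 12}.
E[N | N ≥ 6] = (6 + 7 + 8 + 9 + 10 + 11 + 12) / 7 = 9.

9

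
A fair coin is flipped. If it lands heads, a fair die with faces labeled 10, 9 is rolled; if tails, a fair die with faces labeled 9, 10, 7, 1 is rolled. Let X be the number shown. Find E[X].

65/8

E[X | heads] = (10+9)/2 = 19/2.
E[X | tails] = (9+10+7+1)/4 = 27/4.
E[X] = (1/2)·(19/2) + (1/2)·(27/4) = 65/8.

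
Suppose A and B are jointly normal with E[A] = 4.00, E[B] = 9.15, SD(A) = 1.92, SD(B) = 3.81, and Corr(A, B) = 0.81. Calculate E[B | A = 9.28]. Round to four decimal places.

17.6368

The regression of B on A has slope ρ·σ_B/σ_A and passes through (μ_A, μ_B).
E[B | A=9.28] = 9.15 + (0.81)·(3.81/1.92)·(9.28 − (4.00)) = 9.15 + (1.60734)·(5.28) = 17.6368.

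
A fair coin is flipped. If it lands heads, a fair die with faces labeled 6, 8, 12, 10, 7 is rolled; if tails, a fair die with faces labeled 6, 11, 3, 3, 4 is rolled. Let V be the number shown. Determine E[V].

E[V | heads] = (6+8+12+10+7)/5 = 43/5.
E[V | tails] = (6+11+3+3+4)/5 = 27/5.
E[V] = (1/2)·(43/5) + (1/2)·(27/5) = 7.

7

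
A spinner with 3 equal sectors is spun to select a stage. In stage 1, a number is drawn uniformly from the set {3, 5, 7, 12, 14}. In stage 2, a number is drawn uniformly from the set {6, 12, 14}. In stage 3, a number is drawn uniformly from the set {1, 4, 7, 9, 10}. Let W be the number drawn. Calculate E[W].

E[W | stage 1] = (3+5+7+12+14)/5 = 41/5.
E[W | stage 2] = (6+12+14)/3 = 32/3.
E[W | stage 3] = (1+4+7+9+10)/5 = 31/5.
By the law of total expectation,
E[W] = (1/3)·(41/5) + (1/3)·(32/3) + (1/3)·(31/5) = 376/45.

376/45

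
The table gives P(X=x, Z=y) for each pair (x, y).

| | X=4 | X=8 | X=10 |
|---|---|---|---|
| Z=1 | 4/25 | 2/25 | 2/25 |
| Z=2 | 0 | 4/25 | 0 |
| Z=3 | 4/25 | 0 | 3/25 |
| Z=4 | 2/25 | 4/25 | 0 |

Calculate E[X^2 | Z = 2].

P(Z = 2) = 4/25.
Summing X^2·P(X=x,Z=y) over the conditioning event gives 256/25.
E[X^2 | Z = 2] = (256/25) / (4/25) = 64.

64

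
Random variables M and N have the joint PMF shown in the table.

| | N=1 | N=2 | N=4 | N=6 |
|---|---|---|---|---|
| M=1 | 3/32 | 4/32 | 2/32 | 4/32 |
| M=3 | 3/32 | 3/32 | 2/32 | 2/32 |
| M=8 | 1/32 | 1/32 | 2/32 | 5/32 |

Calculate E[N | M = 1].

43/13

P(M = 1) = 13/32.
Σ N·P over the event = 1·(3/32) + 2·(4/32) + 4·(2/32) + 6·(4/32) = 43/32.
E[N | M = 1] = (43/32) / (13/32) = 43/13.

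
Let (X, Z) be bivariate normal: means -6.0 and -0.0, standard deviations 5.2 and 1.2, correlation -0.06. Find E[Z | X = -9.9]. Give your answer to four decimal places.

0.0540

The regression of Z on X has slope ρ·σ_Z/σ_X and passes through (μ_X, μ_Z).
E[Z | X=-9.9] = -0.0 + (-0.06)·(1.2/5.2)·(-9.9 − (-6.0)) = -0.0 + (-0.013846)·(-3.9) = 0.0540.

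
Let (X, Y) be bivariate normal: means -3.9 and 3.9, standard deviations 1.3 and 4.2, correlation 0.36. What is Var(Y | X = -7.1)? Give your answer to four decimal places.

15.3539

Var(Y | X=x) = (1 − ρ²)·σ_Y².
Var(Y | X=-7.1) = (4.2)²·(1 − (0.36)²) = 17.64·0.8704 = 15.3539.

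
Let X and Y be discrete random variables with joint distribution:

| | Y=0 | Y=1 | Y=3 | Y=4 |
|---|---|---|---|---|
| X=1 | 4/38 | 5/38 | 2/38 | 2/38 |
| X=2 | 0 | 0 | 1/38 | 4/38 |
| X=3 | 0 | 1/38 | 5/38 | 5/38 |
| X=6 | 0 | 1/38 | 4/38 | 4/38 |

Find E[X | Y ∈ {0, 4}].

53/19

P(Y ∈ {0, 4}) = 1/2.
Σ X·P over the event = 1·(4/38) + 1·(2/38) + 2·(4/38) + 3·(5/38) + 6·(4/38) = 53/38.
E[X | Y ∈ {0, 4}] = (53/38) / (1/2) = 53/19.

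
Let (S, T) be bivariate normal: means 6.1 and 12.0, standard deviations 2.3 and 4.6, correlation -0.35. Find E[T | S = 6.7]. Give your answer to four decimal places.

11.5800

For a bivariate normal, E[T | S=x] = μ_T + ρ·(σ_T/σ_S)·(x − μ_S).
E[T | S=6.7] = 12.0 + (-0.35)·(4.6/2.3)·(6.7 − (6.1)) = 12.0 + (-0.7)·(0.6) = 11.5800.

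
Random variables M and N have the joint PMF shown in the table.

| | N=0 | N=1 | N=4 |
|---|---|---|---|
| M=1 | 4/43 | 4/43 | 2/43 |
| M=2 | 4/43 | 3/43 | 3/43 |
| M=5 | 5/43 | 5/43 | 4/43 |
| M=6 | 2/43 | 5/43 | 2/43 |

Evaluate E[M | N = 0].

49/15

P(N = 0) = 15/43.
Σ M·P over the event = 1·(4/43) + 2·(4/43) + 5·(5/43) + 6·(2/43) = 49/43.
E[M | N = 0] = (49/43) / (15/43) = 49/15.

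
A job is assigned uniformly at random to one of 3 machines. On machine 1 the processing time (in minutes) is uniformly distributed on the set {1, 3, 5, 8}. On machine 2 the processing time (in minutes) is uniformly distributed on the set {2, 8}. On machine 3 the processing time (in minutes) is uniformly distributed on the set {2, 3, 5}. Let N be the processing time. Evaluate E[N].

151/36

E[N | machine 1] = (1+3+5+8)/4 = 17/4.
E[N | machine 2] = (2+8)/2 = 5.
E[N | machine 3] = (2+3+5)/3 = 10/3.
By the law of total expectation,
E[N] = (1/3)·(17/4) + (1/3)·(5) + (1/3)·(10/3) = 151/36.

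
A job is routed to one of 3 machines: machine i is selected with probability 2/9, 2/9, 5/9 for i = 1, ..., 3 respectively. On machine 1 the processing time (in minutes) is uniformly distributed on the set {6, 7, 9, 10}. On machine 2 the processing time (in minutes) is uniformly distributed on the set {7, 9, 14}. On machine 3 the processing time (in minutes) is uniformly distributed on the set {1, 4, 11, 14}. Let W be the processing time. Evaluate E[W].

49/6

E[W | machine 1] = (6+7+9+10)/4 = 8.
E[W | machine 2] = (7+9+14)/3 = 10.
E[W | machine 3] = (1+4+11+14)/4 = 15/2.
E[W] = (2/9)·(8) + (2/9)·(10) + (5/9)·(15/2) = 49/6.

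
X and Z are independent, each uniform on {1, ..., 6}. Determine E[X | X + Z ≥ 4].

P(X + Z ≥ 4) = 11/12.
Summing X·P(x,y) over outcomes with X + Z ≥ 4 gives 61/18.
E[X | X + Z ≥ 4] = (61/18) / (11/12) = 122/33.

122/33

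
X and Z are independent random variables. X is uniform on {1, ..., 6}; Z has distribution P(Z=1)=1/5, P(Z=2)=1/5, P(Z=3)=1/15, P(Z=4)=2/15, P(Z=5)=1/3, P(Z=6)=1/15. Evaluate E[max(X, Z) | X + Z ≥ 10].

17/3

P(X + Z ≥ 10) = 1/6.
Summing max(X,Z)·P(x,y) over outcomes with X + Z ≥ 10 gives 17/18.
E[max(X, Z) | X + Z ≥ 10] = (17/18) / (1/6) = 17/3.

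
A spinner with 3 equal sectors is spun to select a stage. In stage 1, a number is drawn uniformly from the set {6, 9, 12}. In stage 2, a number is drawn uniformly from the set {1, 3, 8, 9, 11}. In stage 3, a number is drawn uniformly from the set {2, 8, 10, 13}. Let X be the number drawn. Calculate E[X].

473/60

E[X | stage 1] = (6+9+12)/3 = 9.
E[X | stage 2] = (1+3+8+9+11)/5 = 32/5.
E[X | stage 3] = (2+8+10+13)/4 = 33/4.
E[X] = (1/3)·(9) + (1/3)·(32/5) + (1/3)·(33/4) = 473/60.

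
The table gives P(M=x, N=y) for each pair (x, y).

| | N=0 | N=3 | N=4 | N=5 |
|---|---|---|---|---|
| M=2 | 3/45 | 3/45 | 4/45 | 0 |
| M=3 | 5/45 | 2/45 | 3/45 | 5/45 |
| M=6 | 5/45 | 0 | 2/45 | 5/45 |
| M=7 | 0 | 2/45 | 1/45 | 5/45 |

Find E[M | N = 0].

51/13

P(N = 0) = 13/45.
Σ M·P over the event = 2·(3/45) + 3·(5/45) + 6·(5/45) = 17/15.
E[M | N = 0] = (17/15) / (13/45) = 51/13.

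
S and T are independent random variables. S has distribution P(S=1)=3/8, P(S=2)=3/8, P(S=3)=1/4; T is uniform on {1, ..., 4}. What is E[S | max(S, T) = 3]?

9/4

P(max(S, T) = 3) = 3/8.
Summing S·P(x,y) over outcomes with max(S, T) = 3 gives 27/32.
E[S | max(S, T) = 3] = (27/32) / (3/8) = 9/4.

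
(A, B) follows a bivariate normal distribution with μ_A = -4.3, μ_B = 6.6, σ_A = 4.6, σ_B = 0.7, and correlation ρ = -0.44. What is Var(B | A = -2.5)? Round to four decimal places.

For a bivariate normal, Var(B | A=x) = σ_B²(1 − ρ²).
Var(B | A=-2.5) = (0.7)²·(1 − (-0.44)²) = 0.49·0.8064 = 0.3951.

0.3951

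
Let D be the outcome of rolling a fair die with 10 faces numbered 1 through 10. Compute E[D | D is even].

6

Given D is even, D is equally likely to be any of {2, 4, 6, 8, 10}.
E[D | D is even] = (2 + 4 + 6 + 8 + 10) / 5 = 6.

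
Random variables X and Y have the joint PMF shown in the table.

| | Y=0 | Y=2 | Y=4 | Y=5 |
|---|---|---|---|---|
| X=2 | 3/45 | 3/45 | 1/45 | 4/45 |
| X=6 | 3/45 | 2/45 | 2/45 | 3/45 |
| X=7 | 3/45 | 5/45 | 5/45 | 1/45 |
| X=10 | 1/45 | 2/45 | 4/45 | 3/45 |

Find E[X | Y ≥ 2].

45/7

P(Y ≥ 2) = 7/9.
Summing X·P(X=x,Y=y) over the conditioning event gives 5.
E[X | Y ≥ 2] = (5) / (7/9) = 45/7.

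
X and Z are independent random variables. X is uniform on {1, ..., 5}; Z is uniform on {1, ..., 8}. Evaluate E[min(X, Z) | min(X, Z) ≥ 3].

34/9

P(min(X, Z) ≥ 3) = 9/20.
Summing min(X,Z)·P(x,y) over outcomes with min(X, Z) ≥ 3 gives 17/10.
E[min(X, Z) | min(X, Z) ≥ 3] = (17/10) / (9/20) = 34/9.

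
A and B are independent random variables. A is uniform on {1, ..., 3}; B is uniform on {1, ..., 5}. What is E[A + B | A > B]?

4

Outcomes with A > B: (2,1), (3,1), (3,2), each with probability 1/15.
E[A + B | A > B] = (3 + 4 + 5) / 3 = 4.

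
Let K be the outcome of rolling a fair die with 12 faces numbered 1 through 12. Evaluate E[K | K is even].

7

Given K is even, K is equally likely to be any of {2, 4, 6, 8, 10, 12}.
E[K | K is even] = (2 + 4 + 6 + 8 + 10 + 12) / 6 = 7.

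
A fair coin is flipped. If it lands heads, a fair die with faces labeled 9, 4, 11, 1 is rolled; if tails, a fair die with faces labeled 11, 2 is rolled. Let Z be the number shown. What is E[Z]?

51/8

E[Z | heads] = (9+4+11+1)/4 = 25/4.
E[Z | tails] = (11+2)/2 = 13/2.
By the law of total expectation,
E[Z] = (1/2)·(25/4) + (1/2)·(13/2) = 51/8.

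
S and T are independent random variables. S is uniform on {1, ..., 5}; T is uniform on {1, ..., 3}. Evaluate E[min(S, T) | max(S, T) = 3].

9/5

P(max(S, T) = 3) = 1/3.
Summing min(S,T)·P(x,y) over outcomes with max(S, T) = 3 gives 3/5.
E[min(S, T) | max(S, T) = 3] = (3/5) / (1/3) = 9/5.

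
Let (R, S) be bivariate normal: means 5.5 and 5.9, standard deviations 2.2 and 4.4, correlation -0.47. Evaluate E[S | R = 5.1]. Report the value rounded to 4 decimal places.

6.2760

The regression of S on R has slope ρ·σ_S/σ_R and passes through (μ_R, μ_S).
E[S | R=5.1] = 5.9 + (-0.47)·(4.4/2.2)·(5.1 − (5.5)) = 5.9 + (-0.94)·(-0.4) = 6.2760.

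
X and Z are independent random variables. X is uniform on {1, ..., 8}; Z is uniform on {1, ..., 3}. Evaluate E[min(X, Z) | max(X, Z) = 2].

4/3

Outcomes with max(X, Z) = 2: (1,2), (2,1), (2,2), each with probability 1/24.
E[min(X, Z) | max(X, Z) = 2] = (1 + 1 + 2) / 3 = 4/3.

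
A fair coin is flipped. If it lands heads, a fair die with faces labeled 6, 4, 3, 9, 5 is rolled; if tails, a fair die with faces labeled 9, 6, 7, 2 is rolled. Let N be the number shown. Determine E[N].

E[N | heads] = (6+4+3+9+5)/5 = 27/5.
E[N | tails] = (9+6+7+2)/4 = 6.
By the law of total expectation,
E[N] = (1/2)·(27/5) + (1/2)·(6) = 57/10.

57/10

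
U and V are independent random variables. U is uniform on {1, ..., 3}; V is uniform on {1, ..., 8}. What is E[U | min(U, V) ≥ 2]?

5/2

P(min(U, V) ≥ 2) = 7/12.
Summing U·P(x,y) over outcomes with min(U, V) ≥ 2 gives 35/24.
E[U | min(U, V) ≥ 2] = (35/24) / (7/12) = 5/2.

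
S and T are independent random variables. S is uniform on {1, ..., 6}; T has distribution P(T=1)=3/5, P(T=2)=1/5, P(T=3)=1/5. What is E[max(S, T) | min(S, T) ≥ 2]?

41/10

P(min(S, T) ≥ 2) = 1/3.
Summing max(S,T)·P(x,y) over outcomes with min(S, T) ≥ 2 gives 41/30.
E[max(S, T) | min(S, T) ≥ 2] = (41/30) / (1/3) = 41/10.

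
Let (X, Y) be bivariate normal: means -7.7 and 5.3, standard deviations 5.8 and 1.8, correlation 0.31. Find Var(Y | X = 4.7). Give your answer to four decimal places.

2.9286

Var(Y | X=x) = (1 − ρ²)·σ_Y².
Var(Y | X=4.7) = (1.8)²·(1 − (0.31)²) = 3.24·0.9039 = 2.9286.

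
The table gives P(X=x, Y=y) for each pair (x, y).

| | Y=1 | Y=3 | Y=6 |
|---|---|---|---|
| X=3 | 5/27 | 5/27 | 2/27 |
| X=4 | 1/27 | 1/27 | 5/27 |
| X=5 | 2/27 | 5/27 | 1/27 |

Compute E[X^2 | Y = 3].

186/11

P(Y = 3) = 11/27.
Σ X^2·P over the event = 9·(5/27) + 16·(1/27) + 25·(5/27) = 62/9.
E[X^2 | Y = 3] = (62/9) / (11/27) = 186/11.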